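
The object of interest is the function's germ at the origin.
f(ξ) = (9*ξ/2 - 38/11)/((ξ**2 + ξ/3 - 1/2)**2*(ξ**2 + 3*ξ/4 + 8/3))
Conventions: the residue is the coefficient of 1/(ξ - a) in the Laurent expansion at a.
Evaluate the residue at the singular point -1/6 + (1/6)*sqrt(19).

The factor ξ**2 + ξ/3 - 1/2 splits as (ξ - a)(ξ - a') with a = -1/6 + (1/6)*sqrt(19), a' = -1/6 - (1/6)*sqrt(19). At the order-2 pole a set g(ξ) = (ξ - a)^2*f(ξ) = [(9*ξ/2 - 38/11)/(ξ**2 + 3*ξ/4 + 8/3)] / (ξ - a')^2.
Order-2 pole: residue = g'(a); g'(-1/6 + (1/6)*sqrt(19)) = -212299056/741264491 + (71483152860/267596481251)*sqrt(19), so the residue is -212299056/741264491 + (71483152860/267596481251)*sqrt(19).

The residue is -212299056/741264491 + (71483152860/267596481251)*sqrt(19).


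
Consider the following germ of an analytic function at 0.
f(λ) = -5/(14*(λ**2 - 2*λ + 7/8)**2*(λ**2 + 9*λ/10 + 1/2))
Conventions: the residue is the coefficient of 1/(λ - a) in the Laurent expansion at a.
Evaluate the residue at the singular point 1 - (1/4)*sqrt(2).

The residue is 4454400/72573361 - (36542000/72573361)*sqrt(2).

The factor λ**2 - 2*λ + 7/8 splits as (λ - a)(λ - a') with a = 1 - (1/4)*sqrt(2), a' = 1 + (1/4)*sqrt(2). At the order-2 pole a set g(λ) = (λ - a)^2*f(λ) = [-5/(14*(λ**2 + 9*λ/10 + 1/2))] / (λ - a')^2.
Order-2 pole: residue = g'(a); g'(1 - (1/4)*sqrt(2)) = 4454400/72573361 - (36542000/72573361)*sqrt(2), so the residue is 4454400/72573361 - (36542000/72573361)*sqrt(2).


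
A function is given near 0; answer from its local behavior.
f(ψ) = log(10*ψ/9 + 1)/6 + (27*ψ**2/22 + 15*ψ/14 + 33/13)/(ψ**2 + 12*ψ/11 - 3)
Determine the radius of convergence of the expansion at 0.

Denominator factor (ψ**2 + 12*ψ/11 - 3): discriminant 1596/121, real irrational roots -6/11 + (1/11)*sqrt(399) and -6/11 - (1/11)*sqrt(399); poles of order 1, moduli -6/11 + (1/11)*sqrt(399) and 6/11 + (1/11)*sqrt(399).
Branch term (1/6)*log(1 - ψ/(-9/10)): its argument vanishes at ψ = -9/10, a logarithmic branch point, modulus 9/10.
The radius of convergence is the smallest modulus among the singular points: 9/10.

The radius of convergence is 9/10.


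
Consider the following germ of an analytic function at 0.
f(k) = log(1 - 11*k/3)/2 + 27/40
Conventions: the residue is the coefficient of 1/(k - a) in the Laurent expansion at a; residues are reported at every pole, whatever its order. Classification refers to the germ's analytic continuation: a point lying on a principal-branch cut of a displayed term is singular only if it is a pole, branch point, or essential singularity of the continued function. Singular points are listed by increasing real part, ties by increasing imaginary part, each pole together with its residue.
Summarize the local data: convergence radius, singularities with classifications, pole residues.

Radius of convergence at 0: 3/11.
At 3/11: a logarithmic branch point.

Branch term (1/2)*log(1 - k/(3/11)): its argument vanishes at k = 3/11, a logarithmic branch point, modulus 3/11.
The radius of convergence is the smallest modulus among the singular points: 3/11.


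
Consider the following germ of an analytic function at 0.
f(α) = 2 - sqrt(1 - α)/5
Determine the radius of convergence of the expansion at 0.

Branch term (-1/5)*sqrt(1 - α/(1)): its argument vanishes at α = 1, a square-root branch point, modulus 1.
The radius of convergence is the smallest modulus among the singular points: 1.

The radius of convergence is 1.


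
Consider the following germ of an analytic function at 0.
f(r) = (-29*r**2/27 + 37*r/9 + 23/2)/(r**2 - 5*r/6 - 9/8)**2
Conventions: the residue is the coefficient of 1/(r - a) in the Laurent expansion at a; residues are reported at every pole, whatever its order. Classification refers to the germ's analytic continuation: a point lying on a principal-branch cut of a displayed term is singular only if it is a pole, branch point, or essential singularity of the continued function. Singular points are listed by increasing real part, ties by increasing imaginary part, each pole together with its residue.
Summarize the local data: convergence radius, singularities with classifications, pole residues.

Radius of convergence at 0: -5/12 + (1/12)*sqrt(187).
At 5/12 - (1/12)*sqrt(187): a pole of order 2; residue (6230/34969)*sqrt(187).
At 5/12 + (1/12)*sqrt(187): a pole of order 2; residue -(6230/34969)*sqrt(187).

Denominator factor (r**2 - 5*r/6 - 9/8)^2: discriminant 187/36, real irrational roots 5/12 + (1/12)*sqrt(187) and 5/12 - (1/12)*sqrt(187); poles of order 2, moduli 5/12 + (1/12)*sqrt(187) and -5/12 + (1/12)*sqrt(187).
The radius of convergence is the smallest modulus among the singular points: -5/12 + (1/12)*sqrt(187).
The factor r**2 - 5*r/6 - 9/8 splits as (r - a)(r - a') with a = 5/12 - (1/12)*sqrt(187), a' = 5/12 + (1/12)*sqrt(187). At the order-2 pole a set g(r) = (r - a)^2*f(r) = [-29*r**2/27 + 37*r/9 + 23/2] / (r - a')^2.
Order-2 pole: residue = g'(a); g'(5/12 - (1/12)*sqrt(187)) = (6230/34969)*sqrt(187), so the residue is (6230/34969)*sqrt(187).
The factor r**2 - 5*r/6 - 9/8 splits as (r - a)(r - a') with a = 5/12 + (1/12)*sqrt(187), a' = 5/12 - (1/12)*sqrt(187). At the order-2 pole a set g(r) = (r - a)^2*f(r) = [-29*r**2/27 + 37*r/9 + 23/2] / (r - a')^2.
Order-2 pole: residue = g'(a); g'(5/12 + (1/12)*sqrt(187)) = -(6230/34969)*sqrt(187), so the residue is -(6230/34969)*sqrt(187).
List the singular points by increasing real part (a conjugate pair: the negative imaginary part first).


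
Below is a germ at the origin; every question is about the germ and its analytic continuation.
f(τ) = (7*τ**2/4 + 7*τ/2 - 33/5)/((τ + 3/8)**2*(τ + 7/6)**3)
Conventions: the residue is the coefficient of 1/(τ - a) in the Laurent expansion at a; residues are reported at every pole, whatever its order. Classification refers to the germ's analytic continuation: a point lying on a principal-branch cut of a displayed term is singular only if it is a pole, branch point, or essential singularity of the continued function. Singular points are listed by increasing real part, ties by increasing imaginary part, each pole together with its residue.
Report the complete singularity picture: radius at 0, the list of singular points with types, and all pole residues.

Denominator factor (τ + 7/6)^3: pole of order 3 at -7/6, modulus 7/6.
Denominator factor (τ + 3/8)^2: pole of order 2 at -3/8, modulus 3/8.
The radius of convergence is the smallest modulus among the singular points: 3/8.
At the order-3 pole -7/6 set g(τ) = (τ - (-7/6))^3*f(τ) = (7*τ**2/4 + 7*τ/2 - 33/5)/(τ + 3/8)**2.
Order-3 pole: residue = g''(a)/2; g''(-7/6) = -82051488/651605, so the residue is -41025744/651605.
At the order-2 pole -3/8 set g(τ) = (τ - (-3/8))^2*f(τ) = (7*τ**2/4 + 7*τ/2 - 33/5)/(τ + 7/6)**3.
Order-2 pole: residue = g'(a); g'(-3/8) = 41025744/651605, so the residue is 41025744/651605.
List the singular points by increasing real part (a conjugate pair: the negative imaginary part first).

Radius of convergence at 0: 3/8.
At -7/6: a pole of order 3; residue -41025744/651605.
At -3/8: a pole of order 2; residue 41025744/651605.


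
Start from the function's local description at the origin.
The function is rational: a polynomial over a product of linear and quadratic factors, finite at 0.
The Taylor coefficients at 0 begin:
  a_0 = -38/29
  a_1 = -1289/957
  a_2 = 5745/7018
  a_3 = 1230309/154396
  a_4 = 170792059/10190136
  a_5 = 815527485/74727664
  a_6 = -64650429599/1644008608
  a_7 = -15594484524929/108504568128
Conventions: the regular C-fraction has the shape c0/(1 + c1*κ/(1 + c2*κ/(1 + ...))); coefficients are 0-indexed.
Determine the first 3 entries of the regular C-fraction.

The regular C-fraction coefficients are [-38/29, -1289/1254, 120178/73473].

Taylor coefficients (read off): a_0 = -38/29, a_1 = -1289/957, a_2 = 5745/7018.
c0 = a_0 = -38/29. Peel one level at a time: if S = 1 + c*κ/S' with S'(0) = 1, then c is the κ-coefficient of S and S' = c*κ/(S - 1).
S_1 = c0/f = 1 + (-1289/1254)*κ + (60089/35739)*κ^2 + ...; c1 = -1289/1254.
S_2 = c1*κ/(S_1 - 1) = 1 + (120178/73473)*κ + ...; c2 = 120178/73473.


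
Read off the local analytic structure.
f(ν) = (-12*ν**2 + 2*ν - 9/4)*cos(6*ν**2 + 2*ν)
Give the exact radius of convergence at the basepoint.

The factor cos(6*ν**2 + 2*ν) is entire and contributes no finite singular point.
The polynomial part has no poles.
No finite singular points: the Taylor series at 0 converges everywhere.

The radius of convergence is infinite.


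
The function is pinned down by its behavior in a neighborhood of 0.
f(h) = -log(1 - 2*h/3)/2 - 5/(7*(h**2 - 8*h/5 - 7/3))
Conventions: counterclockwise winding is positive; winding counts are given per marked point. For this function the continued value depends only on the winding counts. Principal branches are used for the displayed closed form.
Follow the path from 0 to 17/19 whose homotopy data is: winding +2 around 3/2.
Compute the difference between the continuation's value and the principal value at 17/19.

The rational part is single-valued and drops out of the difference; each branch term changes only by its own monodromy.
(-1/2)*log(1 - h/(3/2)): each positive loop around 3/2 adds 2*pi*i to the log, so winding +2 contributes (-1/2)*(2)*2*pi*i = -(2)*pi*i.
Summing the contributions at h = 17/19 gives -(2)*pi*i.

Continued minus principal equals -(2)*pi*i.


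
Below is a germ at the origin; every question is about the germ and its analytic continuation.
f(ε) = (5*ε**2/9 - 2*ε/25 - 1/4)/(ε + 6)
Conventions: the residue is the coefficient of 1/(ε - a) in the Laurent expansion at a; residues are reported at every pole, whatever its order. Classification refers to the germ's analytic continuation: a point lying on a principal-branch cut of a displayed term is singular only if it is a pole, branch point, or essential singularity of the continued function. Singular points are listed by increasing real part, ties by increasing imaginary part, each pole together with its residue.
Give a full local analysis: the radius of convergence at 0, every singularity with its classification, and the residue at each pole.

Radius of convergence at 0: 6.
At -6: a pole of order 1; residue 2023/100.

Denominator factor (ε + 6): pole of order 1 at -6, modulus 6.
The radius of convergence is the smallest modulus among the singular points: 6.
At the order-1 pole -6 set g(ε) = (ε - (-6))*f(ε) = 5*ε**2/9 - 2*ε/25 - 1/4.
Simple pole: residue = g(a) at a = -6, which is 2023/100.


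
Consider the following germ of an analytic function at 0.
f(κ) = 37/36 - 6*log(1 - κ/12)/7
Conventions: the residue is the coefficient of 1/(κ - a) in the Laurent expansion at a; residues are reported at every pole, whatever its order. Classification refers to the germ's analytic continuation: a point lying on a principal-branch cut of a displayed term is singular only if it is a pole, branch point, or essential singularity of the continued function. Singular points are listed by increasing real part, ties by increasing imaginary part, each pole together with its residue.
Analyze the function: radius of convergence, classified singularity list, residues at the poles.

Branch term (-6/7)*log(1 - κ/(12)): its argument vanishes at κ = 12, a logarithmic branch point, modulus 12.
The radius of convergence is the smallest modulus among the singular points: 12.

Radius of convergence at 0: 12.
At 12: a logarithmic branch point.


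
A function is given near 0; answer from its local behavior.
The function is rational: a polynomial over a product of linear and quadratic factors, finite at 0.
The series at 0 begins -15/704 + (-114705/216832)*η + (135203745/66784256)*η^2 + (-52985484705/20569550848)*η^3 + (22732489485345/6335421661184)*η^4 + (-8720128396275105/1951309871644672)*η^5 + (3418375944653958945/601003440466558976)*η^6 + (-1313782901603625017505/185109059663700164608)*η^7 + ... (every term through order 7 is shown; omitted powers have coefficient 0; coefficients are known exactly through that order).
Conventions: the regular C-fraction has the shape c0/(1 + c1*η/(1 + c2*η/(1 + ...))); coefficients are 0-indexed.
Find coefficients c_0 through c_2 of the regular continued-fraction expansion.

Taylor coefficients (read off): a_0 = -15/704, a_1 = -114705/216832, a_2 = 135203745/66784256.
c0 = a_0 = -15/704. Peel one level at a time: if S = 1 + c*η/S' with S'(0) = 1, then c is the η-coefficient of S and S' = c*η/(S - 1).
S_1 = c0/f = 1 + (-7647/308)*η + (54781/77)*η^2 + ...; c1 = -7647/308.
S_2 = c1*η/(S_1 - 1) = 1 + (219124/7647)*η + ...; c2 = 219124/7647.

The regular C-fraction coefficients are [-15/704, -7647/308, 219124/7647].


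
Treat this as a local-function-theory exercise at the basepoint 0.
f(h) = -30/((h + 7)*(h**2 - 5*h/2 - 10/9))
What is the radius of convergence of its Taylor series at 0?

Denominator factor (h + 7): pole of order 1 at -7, modulus 7.
Denominator factor (h**2 - 5*h/2 - 10/9): discriminant 385/36, real irrational roots 5/4 + (1/12)*sqrt(385) and 5/4 - (1/12)*sqrt(385); poles of order 1, moduli 5/4 + (1/12)*sqrt(385) and -5/4 + (1/12)*sqrt(385).
The radius of convergence is the smallest modulus among the singular points: -5/4 + (1/12)*sqrt(385).

The radius of convergence is -5/4 + (1/12)*sqrt(385).


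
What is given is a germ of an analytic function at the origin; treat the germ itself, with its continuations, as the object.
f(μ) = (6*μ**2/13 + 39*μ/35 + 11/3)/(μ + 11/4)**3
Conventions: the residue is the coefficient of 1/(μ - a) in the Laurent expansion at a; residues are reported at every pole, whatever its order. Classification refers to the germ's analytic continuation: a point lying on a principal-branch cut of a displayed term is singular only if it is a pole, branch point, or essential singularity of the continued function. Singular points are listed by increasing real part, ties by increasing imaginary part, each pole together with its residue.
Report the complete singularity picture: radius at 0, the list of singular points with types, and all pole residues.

Radius of convergence at 0: 11/4.
At -11/4: a pole of order 3; residue 6/13.

Denominator factor (μ + 11/4)^3: pole of order 3 at -11/4, modulus 11/4.
The radius of convergence is the smallest modulus among the singular points: 11/4.
At the order-3 pole -11/4 set g(μ) = (μ - (-11/4))^3*f(μ) = 6*μ**2/13 + 39*μ/35 + 11/3.
Order-3 pole: residue = g''(a)/2; g''(-11/4) = 12/13, so the residue is 6/13.


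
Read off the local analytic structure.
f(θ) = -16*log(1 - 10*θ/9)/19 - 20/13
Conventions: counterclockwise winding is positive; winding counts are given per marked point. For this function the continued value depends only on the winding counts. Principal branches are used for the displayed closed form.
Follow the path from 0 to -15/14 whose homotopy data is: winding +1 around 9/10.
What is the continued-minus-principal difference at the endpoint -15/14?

The rational part is single-valued and drops out of the difference; each branch term changes only by its own monodromy.
(-16/19)*log(1 - θ/(9/10)): each positive loop around 9/10 adds 2*pi*i to the log, so winding +1 contributes (-16/19)*(1)*2*pi*i = -(32/19)*pi*i.
Summing the contributions at θ = -15/14 gives -(32/19)*pi*i.

Continued minus principal equals -(32/19)*pi*i.


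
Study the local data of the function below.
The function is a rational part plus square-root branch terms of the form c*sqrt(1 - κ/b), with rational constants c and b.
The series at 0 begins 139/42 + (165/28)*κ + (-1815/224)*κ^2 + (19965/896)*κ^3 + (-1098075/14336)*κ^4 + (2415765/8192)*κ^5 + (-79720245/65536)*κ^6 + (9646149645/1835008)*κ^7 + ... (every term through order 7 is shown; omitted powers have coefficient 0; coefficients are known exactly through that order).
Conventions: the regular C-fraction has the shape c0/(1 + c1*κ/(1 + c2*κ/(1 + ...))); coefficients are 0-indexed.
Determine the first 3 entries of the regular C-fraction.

The regular C-fraction coefficients are [139/42, -495/278, 3509/1112].

Taylor coefficients (read off): a_0 = 139/42, a_1 = 165/28, a_2 = -1815/224.
c0 = a_0 = 139/42. Peel one level at a time: if S = 1 + c*κ/S' with S'(0) = 1, then c is the κ-coefficient of S and S' = c*κ/(S - 1).
S_1 = c0/f = 1 + (-495/278)*κ + (1736955/309136)*κ^2 + ...; c1 = -495/278.
S_2 = c1*κ/(S_1 - 1) = 1 + (3509/1112)*κ + ...; c2 = 3509/1112.


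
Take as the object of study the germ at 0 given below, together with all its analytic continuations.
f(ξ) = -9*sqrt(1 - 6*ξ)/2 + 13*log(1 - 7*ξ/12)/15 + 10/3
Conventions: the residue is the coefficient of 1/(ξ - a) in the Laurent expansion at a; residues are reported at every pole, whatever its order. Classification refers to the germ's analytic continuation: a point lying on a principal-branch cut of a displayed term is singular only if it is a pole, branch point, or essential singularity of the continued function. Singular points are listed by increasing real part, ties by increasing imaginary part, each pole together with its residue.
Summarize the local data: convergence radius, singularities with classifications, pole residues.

Branch term (-9/2)*sqrt(1 - ξ/(1/6)): its argument vanishes at ξ = 1/6, a square-root branch point, modulus 1/6.
Branch term (13/15)*log(1 - ξ/(12/7)): its argument vanishes at ξ = 12/7, a logarithmic branch point, modulus 12/7.
The radius of convergence is the smallest modulus among the singular points: 1/6.
List the singular points by increasing real part (a conjugate pair: the negative imaginary part first).

Radius of convergence at 0: 1/6.
At 1/6: an algebraic (square-root) branch point.
At 12/7: a logarithmic branch point.


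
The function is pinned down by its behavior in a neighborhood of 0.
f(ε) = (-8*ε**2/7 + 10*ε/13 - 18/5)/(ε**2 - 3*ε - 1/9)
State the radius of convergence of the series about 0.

The radius of convergence is -3/2 + (1/6)*sqrt(85).

Denominator factor (ε**2 - 3*ε - 1/9): discriminant 85/9, real irrational roots 3/2 + (1/6)*sqrt(85) and 3/2 - (1/6)*sqrt(85); poles of order 1, moduli 3/2 + (1/6)*sqrt(85) and -3/2 + (1/6)*sqrt(85).
The radius of convergence is the smallest modulus among the singular points: -3/2 + (1/6)*sqrt(85).


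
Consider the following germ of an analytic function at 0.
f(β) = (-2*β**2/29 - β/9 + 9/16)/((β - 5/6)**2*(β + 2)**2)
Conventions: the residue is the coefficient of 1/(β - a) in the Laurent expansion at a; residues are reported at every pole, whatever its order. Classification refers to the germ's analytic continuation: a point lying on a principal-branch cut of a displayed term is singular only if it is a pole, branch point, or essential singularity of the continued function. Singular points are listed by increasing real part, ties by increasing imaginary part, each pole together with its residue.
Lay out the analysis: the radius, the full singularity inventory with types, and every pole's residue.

Denominator factor (β - 5/6)^2: pole of order 2 at 5/6, modulus 5/6.
Denominator factor (β + 2)^2: pole of order 2 at -2, modulus 2.
The radius of convergence is the smallest modulus among the singular points: 5/6.
At the order-2 pole -2 set g(β) = (β - (-2))^2*f(β) = (-2*β**2/29 - β/9 + 9/16)/(β - 5/6)**2.
Order-2 pole: residue = g'(a); g'(-2) = 547/8381, so the residue is 547/8381.
At the order-2 pole 5/6 set g(β) = (β - (5/6))^2*f(β) = (-2*β**2/29 - β/9 + 9/16)/(β + 2)**2.
Order-2 pole: residue = g'(a); g'(5/6) = -547/8381, so the residue is -547/8381.
List the singular points by increasing real part (a conjugate pair: the negative imaginary part first).

Radius of convergence at 0: 5/6.
At -2: a pole of order 2; residue 547/8381.
At 5/6: a pole of order 2; residue -547/8381.


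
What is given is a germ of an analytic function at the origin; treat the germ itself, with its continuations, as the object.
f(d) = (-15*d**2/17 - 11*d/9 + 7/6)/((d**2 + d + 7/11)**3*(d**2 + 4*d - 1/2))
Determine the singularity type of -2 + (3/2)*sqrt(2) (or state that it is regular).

The denominator factor d**2 + 4*d - 1/2 vanishes at -2 + (3/2)*sqrt(2) and appears to the power 1; the numerator there equals -35/9 + (353/102)*sqrt(2), nonzero, and no other factor vanishes.
Hence a pole whose order is the multiplicity, 1.

The point is a pole of order 1.


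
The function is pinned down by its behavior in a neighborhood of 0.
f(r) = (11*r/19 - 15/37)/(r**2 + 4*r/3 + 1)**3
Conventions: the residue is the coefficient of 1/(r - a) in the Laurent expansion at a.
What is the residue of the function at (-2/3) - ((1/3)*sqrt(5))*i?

The factor r**2 + 4*r/3 + 1 splits as (r - a)(r - a') with a = (-2/3) - ((1/3)*sqrt(5))*i, a' = (-2/3) + ((1/3)*sqrt(5))*i. At the order-3 pole a set g(r) = (r - a)^3*f(r) = [11*r/19 - 15/37] / (r - a')^3.
Order-3 pole: residue = g''(a)/2; g''((-2/3) - ((1/3)*sqrt(5))*i) = -((405567/703000)*sqrt(5))*i, so the residue is -((405567/1406000)*sqrt(5))*i.

The residue is -((405567/1406000)*sqrt(5))*i.


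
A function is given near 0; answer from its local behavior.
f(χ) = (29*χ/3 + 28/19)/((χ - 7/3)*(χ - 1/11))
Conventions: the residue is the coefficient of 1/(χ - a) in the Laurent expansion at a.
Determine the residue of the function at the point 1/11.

At the order-1 pole 1/11 set g(χ) = (χ - (1/11))*f(χ) = (29*χ/3 + 28/19)/(χ - 7/3).
Simple pole: residue = g(a) at a = 1/11, which is -1475/1406.

The residue is -1475/1406.


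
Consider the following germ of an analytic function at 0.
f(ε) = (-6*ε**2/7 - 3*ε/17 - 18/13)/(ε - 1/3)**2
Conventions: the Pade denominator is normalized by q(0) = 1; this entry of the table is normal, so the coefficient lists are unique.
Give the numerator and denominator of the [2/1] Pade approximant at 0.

The Pade approximant has numerator coefficients [-162/13, -57776058/2239393, -1376834787/31351502]; denominator coefficients [1, -82221/20266].

Taylor coefficients needed (expand at 0): a_0 = -162/13, a_1 = -16875/221, a_2 = -547182/1547, a_3 = -2219967/1547.
Write the denominator as Q(ε) = 1 + q1*ε. Requiring Q*f - P = O(ε^4) with deg P <= 2 kills the coefficients of ε^3..ε^3 in Q*f:
  ε^3: a_3 + q1*a_2 = 0, i.e. -2219967/1547 + (-547182/1547)*q1 = 0.
Solving this linear system: q1 = -82221/20266.
The numerator is Q*f truncated at degree 2: P0 = a_0 = -162/13; P1 = a_1 + q1*a_0 = -57776058/2239393; P2 = a_2 + q1*a_1 = -1376834787/31351502.


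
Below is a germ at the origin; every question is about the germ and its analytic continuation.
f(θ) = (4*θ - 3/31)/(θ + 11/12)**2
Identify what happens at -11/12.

The denominator factor θ + 11/12 vanishes at -11/12 and appears to the power 2; the numerator there equals -350/93, nonzero, and no other factor vanishes.
Hence a pole whose order is the multiplicity, 2.

The point is a pole of order 2.


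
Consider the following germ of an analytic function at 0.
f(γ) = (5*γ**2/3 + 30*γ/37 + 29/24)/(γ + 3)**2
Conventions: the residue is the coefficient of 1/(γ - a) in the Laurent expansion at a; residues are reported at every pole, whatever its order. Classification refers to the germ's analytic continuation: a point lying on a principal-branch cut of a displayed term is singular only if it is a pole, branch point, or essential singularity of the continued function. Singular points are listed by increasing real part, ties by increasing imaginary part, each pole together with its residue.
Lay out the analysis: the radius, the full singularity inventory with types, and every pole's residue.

Denominator factor (γ + 3)^2: pole of order 2 at -3, modulus 3.
The radius of convergence is the smallest modulus among the singular points: 3.
At the order-2 pole -3 set g(γ) = (γ - (-3))^2*f(γ) = 5*γ**2/3 + 30*γ/37 + 29/24.
Order-2 pole: residue = g'(a); g'(-3) = -340/37, so the residue is -340/37.

Radius of convergence at 0: 3.
At -3: a pole of order 2; residue -340/37.


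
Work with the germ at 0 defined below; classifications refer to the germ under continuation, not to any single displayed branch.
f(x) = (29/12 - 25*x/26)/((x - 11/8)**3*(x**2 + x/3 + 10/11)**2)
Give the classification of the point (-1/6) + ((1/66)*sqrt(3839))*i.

The denominator factor x**2 + x/3 + 10/11 vanishes at (-1/6) + ((1/66)*sqrt(3839))*i and appears to the power 2; the numerator there equals (67/26) - ((25/1716)*sqrt(3839))*i, nonzero, and no other factor vanishes.
Hence a pole whose order is the multiplicity, 2.

The point is a pole of order 2.


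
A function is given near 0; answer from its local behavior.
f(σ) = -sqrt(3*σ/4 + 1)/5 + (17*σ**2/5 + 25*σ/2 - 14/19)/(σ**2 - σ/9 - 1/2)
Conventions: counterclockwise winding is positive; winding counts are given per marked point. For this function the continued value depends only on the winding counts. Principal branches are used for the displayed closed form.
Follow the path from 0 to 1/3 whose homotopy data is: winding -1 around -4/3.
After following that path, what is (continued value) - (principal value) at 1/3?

Continued minus principal equals (1/5)*sqrt(5).

The rational part is single-valued and drops out of the difference; each branch term changes only by its own monodromy.
(-1/5)*sqrt(1 - σ/(-4/3)): winding -1 is odd, the square root flips sign, contributing -2*(-1/5)*sqrt(1 - (1/3)/(-4/3)) = -2*(-1/5)*sqrt(5/4) = (1/5)*sqrt(5).
Summing the contributions at σ = 1/3 gives (1/5)*sqrt(5).


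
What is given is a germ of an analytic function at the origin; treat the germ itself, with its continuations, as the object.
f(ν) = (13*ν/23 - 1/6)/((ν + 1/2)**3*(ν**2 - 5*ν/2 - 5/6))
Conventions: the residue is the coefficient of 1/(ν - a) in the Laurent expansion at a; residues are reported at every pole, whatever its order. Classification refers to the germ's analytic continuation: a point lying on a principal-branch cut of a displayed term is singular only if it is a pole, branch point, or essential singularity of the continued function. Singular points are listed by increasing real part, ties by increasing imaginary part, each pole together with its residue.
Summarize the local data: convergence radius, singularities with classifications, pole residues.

Radius of convergence at 0: -5/4 + (1/12)*sqrt(345).
At -1/2: a pole of order 3; residue -9651/736.
At 5/4 - (1/12)*sqrt(345): a pole of order 1; residue 9651/1472 + (59637/169280)*sqrt(345).
At 5/4 + (1/12)*sqrt(345): a pole of order 1; residue 9651/1472 - (59637/169280)*sqrt(345).

Denominator factor (ν**2 - 5*ν/2 - 5/6): discriminant 115/12, real irrational roots 5/4 + (1/12)*sqrt(345) and 5/4 - (1/12)*sqrt(345); poles of order 1, moduli 5/4 + (1/12)*sqrt(345) and -5/4 + (1/12)*sqrt(345).
Denominator factor (ν + 1/2)^3: pole of order 3 at -1/2, modulus 1/2.
The radius of convergence is the smallest modulus among the singular points: -5/4 + (1/12)*sqrt(345).
At the order-3 pole -1/2 set g(ν) = (ν - (-1/2))^3*f(ν) = (13*ν/23 - 1/6)/(ν**2 - 5*ν/2 - 5/6).
Order-3 pole: residue = g''(a)/2; g''(-1/2) = -9651/368, so the residue is -9651/736.
The factor ν**2 - 5*ν/2 - 5/6 splits as (ν - a)(ν - a') with a = 5/4 - (1/12)*sqrt(345), a' = 5/4 + (1/12)*sqrt(345). At the order-1 pole a set g(ν) = (ν - a)*f(ν) = [(13*ν/23 - 1/6)/(ν + 1/2)**3] / (ν - a').
Simple pole: residue = g(a) at a = 5/4 - (1/12)*sqrt(345), which is 9651/1472 + (59637/169280)*sqrt(345).
The factor ν**2 - 5*ν/2 - 5/6 splits as (ν - a)(ν - a') with a = 5/4 + (1/12)*sqrt(345), a' = 5/4 - (1/12)*sqrt(345). At the order-1 pole a set g(ν) = (ν - a)*f(ν) = [(13*ν/23 - 1/6)/(ν + 1/2)**3] / (ν - a').
Simple pole: residue = g(a) at a = 5/4 + (1/12)*sqrt(345), which is 9651/1472 - (59637/169280)*sqrt(345).
List the singular points by increasing real part (a conjugate pair: the negative imaginary part first).


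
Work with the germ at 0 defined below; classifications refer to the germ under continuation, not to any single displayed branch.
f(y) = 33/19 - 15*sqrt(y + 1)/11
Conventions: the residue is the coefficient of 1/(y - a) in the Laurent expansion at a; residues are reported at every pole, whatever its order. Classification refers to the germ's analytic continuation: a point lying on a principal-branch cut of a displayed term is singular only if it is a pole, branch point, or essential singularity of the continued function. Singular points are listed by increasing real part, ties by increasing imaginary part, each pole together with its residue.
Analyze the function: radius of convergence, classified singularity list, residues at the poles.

Branch term (-15/11)*sqrt(1 - y/(-1)): its argument vanishes at y = -1, a square-root branch point, modulus 1.
The radius of convergence is the smallest modulus among the singular points: 1.

Radius of convergence at 0: 1.
At -1: an algebraic (square-root) branch point.


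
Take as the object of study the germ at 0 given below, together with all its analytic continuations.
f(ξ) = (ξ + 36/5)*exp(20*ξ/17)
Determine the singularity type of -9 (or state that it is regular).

The point is a regular point.

There is no denominator, hence no pole anywhere.
The factor exp(20*ξ/17) is entire.
So the germ continues analytically to -9.


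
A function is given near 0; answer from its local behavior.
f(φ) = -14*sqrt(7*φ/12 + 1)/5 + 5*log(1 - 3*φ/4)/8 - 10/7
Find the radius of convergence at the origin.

Branch term (-14/5)*sqrt(1 - φ/(-12/7)): its argument vanishes at φ = -12/7, a square-root branch point, modulus 12/7.
Branch term (5/8)*log(1 - φ/(4/3)): its argument vanishes at φ = 4/3, a logarithmic branch point, modulus 4/3.
The radius of convergence is the smallest modulus among the singular points: 4/3.

The radius of convergence is 4/3.


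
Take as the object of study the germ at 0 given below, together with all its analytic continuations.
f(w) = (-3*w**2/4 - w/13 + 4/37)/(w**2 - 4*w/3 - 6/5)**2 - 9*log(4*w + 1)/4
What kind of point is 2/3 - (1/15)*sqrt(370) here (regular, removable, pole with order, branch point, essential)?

The point is a pole of order 2.

The denominator factor w**2 - 4*w/3 - 6/5 vanishes at 2/3 - (1/15)*sqrt(370) and appears to the power 2; the numerator there equals -21787/14430 + (14/195)*sqrt(370), nonzero, and no other factor vanishes.
The branch terms are analytic at this point.
Hence a pole whose order is the multiplicity, 2.


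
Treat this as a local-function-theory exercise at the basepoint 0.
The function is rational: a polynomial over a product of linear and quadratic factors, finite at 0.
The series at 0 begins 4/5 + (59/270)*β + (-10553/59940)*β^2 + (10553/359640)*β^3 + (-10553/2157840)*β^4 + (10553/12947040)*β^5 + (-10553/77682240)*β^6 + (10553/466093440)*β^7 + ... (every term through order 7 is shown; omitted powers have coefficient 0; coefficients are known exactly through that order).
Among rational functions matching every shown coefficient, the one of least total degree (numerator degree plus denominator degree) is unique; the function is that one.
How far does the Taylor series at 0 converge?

The radius of convergence is 6.

No rational of total degree below 3 reproduces all 8 coefficients; solving the [2/1] Pade equations on them gives f(β) = (-31*β**2/37 + 19*β/9 + 24/5)/(β + 6), whose expansion matches every shown term.
Denominator factor (β + 6): pole of order 1 at -6, modulus 6.
The radius of convergence is the smallest modulus among the singular points: 6.


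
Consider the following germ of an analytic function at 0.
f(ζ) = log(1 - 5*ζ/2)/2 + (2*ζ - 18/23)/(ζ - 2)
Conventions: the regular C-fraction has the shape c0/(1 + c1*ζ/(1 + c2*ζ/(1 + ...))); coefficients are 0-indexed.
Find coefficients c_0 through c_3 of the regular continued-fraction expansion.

The regular C-fraction coefficients are [9/23, 21/4, -391/63, -415/5712].

Taylor coefficients (expand at 0): a_0 = 9/23, a_1 = -189/92, a_2 = -723/368, a_3 = -3097/1104.
c0 = a_0 = 9/23. Peel one level at a time: if S = 1 + c*ζ/S' with S'(0) = 1, then c is the ζ-coefficient of S and S' = c*ζ/(S - 1).
S_1 = c0/f = 1 + (21/4)*ζ + (391/12)*ζ^2 + ...; c1 = 21/4.
S_2 = c1*ζ/(S_1 - 1) = 1 + (-391/63)*ζ + (-9545/21168)*ζ^2 + ...; c2 = -391/63.
S_3 = c2*ζ/(S_2 - 1) = 1 + (-415/5712)*ζ + ...; c3 = -415/5712.


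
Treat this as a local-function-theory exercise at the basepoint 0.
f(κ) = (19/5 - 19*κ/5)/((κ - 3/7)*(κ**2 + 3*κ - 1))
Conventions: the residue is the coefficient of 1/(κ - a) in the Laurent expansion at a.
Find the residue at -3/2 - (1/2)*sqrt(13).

The residue is -266/115 + (1463/1495)*sqrt(13).

The factor κ**2 + 3*κ - 1 splits as (κ - a)(κ - a') with a = -3/2 - (1/2)*sqrt(13), a' = -3/2 + (1/2)*sqrt(13). At the order-1 pole a set g(κ) = (κ - a)*f(κ) = [(19/5 - 19*κ/5)/(κ - 3/7)] / (κ - a').
Simple pole: residue = g(a) at a = -3/2 - (1/2)*sqrt(13), which is -266/115 + (1463/1495)*sqrt(13).


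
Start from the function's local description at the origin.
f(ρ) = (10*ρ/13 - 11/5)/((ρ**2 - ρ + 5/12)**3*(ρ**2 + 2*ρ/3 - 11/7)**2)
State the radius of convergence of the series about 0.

Denominator factor (ρ**2 - ρ + 5/12)^3: discriminant -2/3, complex-conjugate roots (1/2) + ((1/6)*sqrt(6))*i and (1/2) - ((1/6)*sqrt(6))*i; poles of order 3, moduli (1/6)*sqrt(15) and (1/6)*sqrt(15).
Denominator factor (ρ**2 + 2*ρ/3 - 11/7)^2: discriminant 424/63, real irrational roots -1/3 + (1/21)*sqrt(742) and -1/3 - (1/21)*sqrt(742); poles of order 2, moduli -1/3 + (1/21)*sqrt(742) and 1/3 + (1/21)*sqrt(742).
The radius of convergence is the smallest modulus among the singular points: (1/6)*sqrt(15).

The radius of convergence is (1/6)*sqrt(15).


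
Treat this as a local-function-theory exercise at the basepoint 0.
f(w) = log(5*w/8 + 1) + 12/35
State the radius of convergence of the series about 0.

Branch term (1)*log(1 - w/(-8/5)): its argument vanishes at w = -8/5, a logarithmic branch point, modulus 8/5.
The radius of convergence is the smallest modulus among the singular points: 8/5.

The radius of convergence is 8/5.


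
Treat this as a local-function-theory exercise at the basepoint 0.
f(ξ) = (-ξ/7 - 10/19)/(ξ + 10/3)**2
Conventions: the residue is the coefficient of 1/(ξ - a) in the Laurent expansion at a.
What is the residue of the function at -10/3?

The residue is -1/7.

At the order-2 pole -10/3 set g(ξ) = (ξ - (-10/3))^2*f(ξ) = -ξ/7 - 10/19.
Order-2 pole: residue = g'(a); g'(-10/3) = -1/7, so the residue is -1/7.


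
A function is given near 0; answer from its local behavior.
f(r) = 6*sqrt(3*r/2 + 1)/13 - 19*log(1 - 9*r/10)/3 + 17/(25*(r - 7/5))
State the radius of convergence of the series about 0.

Denominator factor (r - 7/5): pole of order 1 at 7/5, modulus 7/5.
Branch term (6/13)*sqrt(1 - r/(-2/3)): its argument vanishes at r = -2/3, a square-root branch point, modulus 2/3.
Branch term (-19/3)*log(1 - r/(10/9)): its argument vanishes at r = 10/9, a logarithmic branch point, modulus 10/9.
The radius of convergence is the smallest modulus among the singular points: 2/3.

The radius of convergence is 2/3.


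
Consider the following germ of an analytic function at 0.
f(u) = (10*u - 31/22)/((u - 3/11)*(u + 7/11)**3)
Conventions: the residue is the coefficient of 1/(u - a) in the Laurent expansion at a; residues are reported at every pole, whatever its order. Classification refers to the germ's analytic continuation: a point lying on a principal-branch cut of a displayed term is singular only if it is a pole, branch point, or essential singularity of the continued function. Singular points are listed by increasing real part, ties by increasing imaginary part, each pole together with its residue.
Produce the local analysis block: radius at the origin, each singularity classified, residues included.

Denominator factor (u + 7/11)^3: pole of order 3 at -7/11, modulus 7/11.
Denominator factor (u - 3/11): pole of order 1 at 3/11, modulus 3/11.
The radius of convergence is the smallest modulus among the singular points: 3/11.
At the order-3 pole -7/11 set g(u) = (u - (-7/11))^3*f(u) = (10*u - 31/22)/(u - 3/11).
Order-3 pole: residue = g''(a)/2; g''(-7/11) = -3509/1000, so the residue is -3509/2000.
At the order-1 pole 3/11 set g(u) = (u - (3/11))*f(u) = (10*u - 31/22)/(u + 7/11)**3.
Simple pole: residue = g(a) at a = 3/11, which is 3509/2000.
List the singular points by increasing real part (a conjugate pair: the negative imaginary part first).

Radius of convergence at 0: 3/11.
At -7/11: a pole of order 3; residue -3509/2000.
At 3/11: a pole of order 1; residue 3509/2000.


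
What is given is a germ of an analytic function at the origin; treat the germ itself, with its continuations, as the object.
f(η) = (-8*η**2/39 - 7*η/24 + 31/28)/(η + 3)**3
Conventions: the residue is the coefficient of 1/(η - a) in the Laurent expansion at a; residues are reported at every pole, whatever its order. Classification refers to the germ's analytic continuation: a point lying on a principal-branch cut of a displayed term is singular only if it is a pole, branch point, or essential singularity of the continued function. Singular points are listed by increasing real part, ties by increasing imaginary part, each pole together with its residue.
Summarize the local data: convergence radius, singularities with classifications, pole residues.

Radius of convergence at 0: 3.
At -3: a pole of order 3; residue -8/39.

Denominator factor (η + 3)^3: pole of order 3 at -3, modulus 3.
The radius of convergence is the smallest modulus among the singular points: 3.
At the order-3 pole -3 set g(η) = (η - (-3))^3*f(η) = -8*η**2/39 - 7*η/24 + 31/28.
Order-3 pole: residue = g''(a)/2; g''(-3) = -16/39, so the residue is -8/39.


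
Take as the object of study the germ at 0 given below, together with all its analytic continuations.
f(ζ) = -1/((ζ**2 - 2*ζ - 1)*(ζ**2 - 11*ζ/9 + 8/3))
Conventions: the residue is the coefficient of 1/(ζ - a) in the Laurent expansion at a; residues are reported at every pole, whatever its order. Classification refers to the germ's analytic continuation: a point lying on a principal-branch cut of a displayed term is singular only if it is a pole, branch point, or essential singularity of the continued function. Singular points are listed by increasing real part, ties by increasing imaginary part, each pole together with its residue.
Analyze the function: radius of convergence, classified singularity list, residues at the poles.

Radius of convergence at 0: -1 + sqrt(2).
At 1 - sqrt(2): a pole of order 1; residue 63/3004 + (45/751)*sqrt(2).
At (11/18) - ((1/18)*sqrt(743))*i: a pole of order 1; residue (-63/3004) + ((6039/2231972)*sqrt(743))*i.
At (11/18) + ((1/18)*sqrt(743))*i: a pole of order 1; residue (-63/3004) - ((6039/2231972)*sqrt(743))*i.
At 1 + sqrt(2): a pole of order 1; residue 63/3004 - (45/751)*sqrt(2).


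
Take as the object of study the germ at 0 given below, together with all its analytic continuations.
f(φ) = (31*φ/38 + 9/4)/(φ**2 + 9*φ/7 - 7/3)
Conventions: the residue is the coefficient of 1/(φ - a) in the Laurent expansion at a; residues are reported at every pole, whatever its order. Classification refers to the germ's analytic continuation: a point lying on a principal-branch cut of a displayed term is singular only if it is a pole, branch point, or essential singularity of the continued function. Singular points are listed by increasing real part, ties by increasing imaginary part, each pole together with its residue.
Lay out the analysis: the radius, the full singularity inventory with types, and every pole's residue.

Radius of convergence at 0: -9/14 + (1/42)*sqrt(4845).
At -9/14 - (1/42)*sqrt(4845): a pole of order 1; residue 31/76 - (27/3610)*sqrt(4845).
At -9/14 + (1/42)*sqrt(4845): a pole of order 1; residue 31/76 + (27/3610)*sqrt(4845).

Denominator factor (φ**2 + 9*φ/7 - 7/3): discriminant 1615/147, real irrational roots -9/14 + (1/42)*sqrt(4845) and -9/14 - (1/42)*sqrt(4845); poles of order 1, moduli -9/14 + (1/42)*sqrt(4845) and 9/14 + (1/42)*sqrt(4845).
The radius of convergence is the smallest modulus among the singular points: -9/14 + (1/42)*sqrt(4845).
The factor φ**2 + 9*φ/7 - 7/3 splits as (φ - a)(φ - a') with a = -9/14 - (1/42)*sqrt(4845), a' = -9/14 + (1/42)*sqrt(4845). At the order-1 pole a set g(φ) = (φ - a)*f(φ) = [31*φ/38 + 9/4] / (φ - a').
Simple pole: residue = g(a) at a = -9/14 - (1/42)*sqrt(4845), which is 31/76 - (27/3610)*sqrt(4845).
The factor φ**2 + 9*φ/7 - 7/3 splits as (φ - a)(φ - a') with a = -9/14 + (1/42)*sqrt(4845), a' = -9/14 - (1/42)*sqrt(4845). At the order-1 pole a set g(φ) = (φ - a)*f(φ) = [31*φ/38 + 9/4] / (φ - a').
Simple pole: residue = g(a) at a = -9/14 + (1/42)*sqrt(4845), which is 31/76 + (27/3610)*sqrt(4845).
List the singular points by increasing real part (a conjugate pair: the negative imaginary part first).
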